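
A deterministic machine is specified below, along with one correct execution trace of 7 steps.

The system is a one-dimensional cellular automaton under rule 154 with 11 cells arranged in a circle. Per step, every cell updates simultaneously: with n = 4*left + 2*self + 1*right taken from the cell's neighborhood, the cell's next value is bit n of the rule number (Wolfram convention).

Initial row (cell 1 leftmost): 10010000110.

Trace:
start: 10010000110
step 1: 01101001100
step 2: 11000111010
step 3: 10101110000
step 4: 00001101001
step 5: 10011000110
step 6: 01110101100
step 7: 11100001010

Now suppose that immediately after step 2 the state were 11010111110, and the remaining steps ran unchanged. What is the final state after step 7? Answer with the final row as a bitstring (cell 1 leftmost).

01111001000

state after step 2 := 11010111110
step 3: 10000111100
step 4: 01001111011
step 5: 00111110010
step 6: 01111101101
step 7: 01111001000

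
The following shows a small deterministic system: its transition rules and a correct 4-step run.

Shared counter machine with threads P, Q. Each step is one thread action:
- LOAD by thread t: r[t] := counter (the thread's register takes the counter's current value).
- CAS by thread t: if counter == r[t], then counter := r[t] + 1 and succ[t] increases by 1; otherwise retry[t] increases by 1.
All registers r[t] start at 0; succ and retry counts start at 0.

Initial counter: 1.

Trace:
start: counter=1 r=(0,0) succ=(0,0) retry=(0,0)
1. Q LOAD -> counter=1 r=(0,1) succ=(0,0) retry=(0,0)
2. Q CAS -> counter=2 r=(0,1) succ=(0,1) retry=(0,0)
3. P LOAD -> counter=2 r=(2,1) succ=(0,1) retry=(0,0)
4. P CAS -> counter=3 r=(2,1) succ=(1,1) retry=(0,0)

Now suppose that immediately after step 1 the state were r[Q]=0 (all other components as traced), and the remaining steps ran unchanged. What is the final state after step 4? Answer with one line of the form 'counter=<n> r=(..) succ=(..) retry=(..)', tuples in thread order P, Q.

state after step 1 := counter=1 r=(0,0) succ=(0,0) retry=(0,0)
2. Q CAS -> counter=1 r=(0,0) succ=(0,0) retry=(0,1)
3. P LOAD -> counter=1 r=(1,0) succ=(0,0) retry=(0,1)
4. P CAS -> counter=2 r=(1,0) succ=(1,0) retry=(0,1)

counter=2 r=(1,0) succ=(1,0) retry=(0,1)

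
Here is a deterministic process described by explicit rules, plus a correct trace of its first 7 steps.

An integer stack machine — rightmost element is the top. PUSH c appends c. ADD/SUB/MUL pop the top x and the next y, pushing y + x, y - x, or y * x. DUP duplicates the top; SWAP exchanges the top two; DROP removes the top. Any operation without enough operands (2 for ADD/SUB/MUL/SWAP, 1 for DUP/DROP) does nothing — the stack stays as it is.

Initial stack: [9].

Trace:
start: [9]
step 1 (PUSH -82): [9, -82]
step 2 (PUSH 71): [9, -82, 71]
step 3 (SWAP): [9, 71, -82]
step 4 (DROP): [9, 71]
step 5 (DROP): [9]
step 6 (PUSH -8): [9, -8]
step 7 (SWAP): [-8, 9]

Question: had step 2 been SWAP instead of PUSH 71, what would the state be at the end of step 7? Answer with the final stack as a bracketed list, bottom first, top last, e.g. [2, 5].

[-8]

(re-executing from step 2 with the substitution; state before step 2: [9, -82])
step 2 (SWAP): [-82, 9]
step 3 (SWAP): [9, -82]
step 4 (DROP): [9]
step 5 (DROP): []
step 6 (PUSH -8): [-8]
step 7 (SWAP): [-8]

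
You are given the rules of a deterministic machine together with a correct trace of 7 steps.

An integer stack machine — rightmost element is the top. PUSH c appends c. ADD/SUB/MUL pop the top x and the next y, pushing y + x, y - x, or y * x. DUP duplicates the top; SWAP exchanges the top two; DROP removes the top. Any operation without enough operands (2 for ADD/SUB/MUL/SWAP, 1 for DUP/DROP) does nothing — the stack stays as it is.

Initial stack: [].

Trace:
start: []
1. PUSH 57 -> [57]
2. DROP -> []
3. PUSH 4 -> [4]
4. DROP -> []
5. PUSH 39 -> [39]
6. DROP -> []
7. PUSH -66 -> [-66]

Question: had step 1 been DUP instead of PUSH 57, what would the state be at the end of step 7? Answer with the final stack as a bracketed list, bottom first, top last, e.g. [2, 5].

(re-executing from step 1 with the substitution; state before step 1: [])
1. DUP -> []
2. DROP -> []
3. PUSH 4 -> [4]
4. DROP -> []
5. PUSH 39 -> [39]
6. DROP -> []
7. PUSH -66 -> [-66]

[-66]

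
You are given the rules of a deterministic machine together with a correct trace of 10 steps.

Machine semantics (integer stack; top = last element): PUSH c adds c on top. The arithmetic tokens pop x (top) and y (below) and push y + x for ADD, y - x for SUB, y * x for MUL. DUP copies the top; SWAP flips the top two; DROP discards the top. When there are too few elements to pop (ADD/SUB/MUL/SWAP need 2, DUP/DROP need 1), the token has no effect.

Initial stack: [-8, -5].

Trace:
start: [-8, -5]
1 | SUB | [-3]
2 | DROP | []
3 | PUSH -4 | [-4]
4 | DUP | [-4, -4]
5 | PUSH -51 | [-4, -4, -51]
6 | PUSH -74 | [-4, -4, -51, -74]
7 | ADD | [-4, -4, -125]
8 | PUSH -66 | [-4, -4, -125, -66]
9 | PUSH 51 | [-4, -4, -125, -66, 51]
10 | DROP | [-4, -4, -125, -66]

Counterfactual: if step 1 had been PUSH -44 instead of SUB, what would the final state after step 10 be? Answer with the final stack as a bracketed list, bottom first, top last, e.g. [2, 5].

(re-executing from step 1 with the substitution; state before step 1: [-8, -5])
1 | PUSH -44 | [-8, -5, -44]
2 | DROP | [-8, -5]
3 | PUSH -4 | [-8, -5, -4]
4 | DUP | [-8, -5, -4, -4]
5 | PUSH -51 | [-8, -5, -4, -4, -51]
6 | PUSH -74 | [-8, -5, -4, -4, -51, -74]
7 | ADD | [-8, -5, -4, -4, -125]
8 | PUSH -66 | [-8, -5, -4, -4, -125, -66]
9 | PUSH 51 | [-8, -5, -4, -4, -125, -66, 51]
10 | DROP | [-8, -5, -4, -4, -125, -66]

[-8, -5, -4, -4, -125, -66]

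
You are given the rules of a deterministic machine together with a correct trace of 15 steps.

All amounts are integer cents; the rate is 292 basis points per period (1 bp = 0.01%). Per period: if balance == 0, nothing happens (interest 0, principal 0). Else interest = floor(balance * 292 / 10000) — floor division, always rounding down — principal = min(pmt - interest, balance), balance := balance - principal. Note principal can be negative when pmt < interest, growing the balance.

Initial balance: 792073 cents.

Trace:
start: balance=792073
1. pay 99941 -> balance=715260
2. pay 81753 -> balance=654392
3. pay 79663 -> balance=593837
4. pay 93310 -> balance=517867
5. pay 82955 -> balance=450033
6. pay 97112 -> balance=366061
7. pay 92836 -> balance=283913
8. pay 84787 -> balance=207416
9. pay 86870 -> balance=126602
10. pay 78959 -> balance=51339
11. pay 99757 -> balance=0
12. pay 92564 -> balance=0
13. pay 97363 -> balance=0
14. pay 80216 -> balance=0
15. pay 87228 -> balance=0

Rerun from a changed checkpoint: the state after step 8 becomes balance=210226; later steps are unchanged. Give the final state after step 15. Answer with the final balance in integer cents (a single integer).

state after step 8 := balance=210226
9. pay 86870 -> balance=129494
10. pay 78959 -> balance=54316
11. pay 99757 -> balance=0
12. pay 92564 -> balance=0
13. pay 97363 -> balance=0
14. pay 80216 -> balance=0
15. pay 87228 -> balance=0

0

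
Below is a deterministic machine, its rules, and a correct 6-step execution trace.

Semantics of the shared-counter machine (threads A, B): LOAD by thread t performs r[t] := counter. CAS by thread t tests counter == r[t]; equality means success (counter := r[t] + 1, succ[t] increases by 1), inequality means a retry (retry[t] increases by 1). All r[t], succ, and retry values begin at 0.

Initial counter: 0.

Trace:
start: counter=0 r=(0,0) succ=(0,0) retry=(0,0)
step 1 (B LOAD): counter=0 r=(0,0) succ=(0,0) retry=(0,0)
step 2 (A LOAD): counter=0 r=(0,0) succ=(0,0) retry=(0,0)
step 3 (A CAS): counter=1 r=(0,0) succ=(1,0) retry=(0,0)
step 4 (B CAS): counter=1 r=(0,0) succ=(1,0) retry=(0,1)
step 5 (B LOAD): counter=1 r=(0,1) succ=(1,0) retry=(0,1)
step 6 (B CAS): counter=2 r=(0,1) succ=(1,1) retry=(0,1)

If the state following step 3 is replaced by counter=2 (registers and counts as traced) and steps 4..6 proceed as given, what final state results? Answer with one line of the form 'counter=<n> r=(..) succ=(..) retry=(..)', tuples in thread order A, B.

state after step 3 := counter=2 r=(0,0) succ=(1,0) retry=(0,0)
step 4 (B CAS): counter=2 r=(0,0) succ=(1,0) retry=(0,1)
step 5 (B LOAD): counter=2 r=(0,2) succ=(1,0) retry=(0,1)
step 6 (B CAS): counter=3 r=(0,2) succ=(1,1) retry=(0,1)

counter=3 r=(0,2) succ=(1,1) retry=(0,1)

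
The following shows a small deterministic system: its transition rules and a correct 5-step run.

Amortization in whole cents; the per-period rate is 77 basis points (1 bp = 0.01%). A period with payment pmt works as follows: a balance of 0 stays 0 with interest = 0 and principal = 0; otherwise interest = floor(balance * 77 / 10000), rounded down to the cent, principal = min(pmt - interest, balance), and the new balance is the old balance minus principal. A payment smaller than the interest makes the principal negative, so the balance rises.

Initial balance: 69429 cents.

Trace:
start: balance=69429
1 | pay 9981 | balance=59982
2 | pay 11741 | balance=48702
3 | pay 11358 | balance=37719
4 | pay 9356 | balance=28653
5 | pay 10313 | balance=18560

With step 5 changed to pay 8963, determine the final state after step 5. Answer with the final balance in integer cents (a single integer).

(re-executing from step 5 with the substitution; state before step 5: balance=28653)
5 | pay 8963 | balance=19910

19910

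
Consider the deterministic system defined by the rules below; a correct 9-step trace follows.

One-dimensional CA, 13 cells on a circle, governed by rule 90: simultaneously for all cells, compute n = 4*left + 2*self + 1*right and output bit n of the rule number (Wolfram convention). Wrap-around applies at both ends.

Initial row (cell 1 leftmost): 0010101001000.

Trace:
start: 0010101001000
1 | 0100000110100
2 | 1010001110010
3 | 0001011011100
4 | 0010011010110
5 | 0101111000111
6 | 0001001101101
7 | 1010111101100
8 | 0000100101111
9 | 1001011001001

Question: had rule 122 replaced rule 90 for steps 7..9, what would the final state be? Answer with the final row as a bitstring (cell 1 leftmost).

1011110000111

(re-executing steps 7..9 under rule 122; state before step 7: 0001001101101)
7 | 1010111111110
8 | 0101100000011
9 | 1011110000111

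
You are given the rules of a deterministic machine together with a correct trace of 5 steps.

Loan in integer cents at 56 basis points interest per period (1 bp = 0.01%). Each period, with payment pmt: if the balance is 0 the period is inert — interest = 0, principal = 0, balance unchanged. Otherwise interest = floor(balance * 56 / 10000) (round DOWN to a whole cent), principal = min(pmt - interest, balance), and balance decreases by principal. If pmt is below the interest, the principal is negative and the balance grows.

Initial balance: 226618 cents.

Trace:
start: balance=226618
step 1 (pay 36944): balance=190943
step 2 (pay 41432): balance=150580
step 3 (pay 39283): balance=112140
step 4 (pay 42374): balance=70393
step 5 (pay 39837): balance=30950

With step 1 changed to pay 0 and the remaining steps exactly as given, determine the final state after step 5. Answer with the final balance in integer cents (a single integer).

68729

(re-executing from step 1 with the substitution; state before step 1: balance=226618)
step 1 (pay 0): balance=227887
step 2 (pay 41432): balance=187731
step 3 (pay 39283): balance=149499
step 4 (pay 42374): balance=107962
step 5 (pay 39837): balance=68729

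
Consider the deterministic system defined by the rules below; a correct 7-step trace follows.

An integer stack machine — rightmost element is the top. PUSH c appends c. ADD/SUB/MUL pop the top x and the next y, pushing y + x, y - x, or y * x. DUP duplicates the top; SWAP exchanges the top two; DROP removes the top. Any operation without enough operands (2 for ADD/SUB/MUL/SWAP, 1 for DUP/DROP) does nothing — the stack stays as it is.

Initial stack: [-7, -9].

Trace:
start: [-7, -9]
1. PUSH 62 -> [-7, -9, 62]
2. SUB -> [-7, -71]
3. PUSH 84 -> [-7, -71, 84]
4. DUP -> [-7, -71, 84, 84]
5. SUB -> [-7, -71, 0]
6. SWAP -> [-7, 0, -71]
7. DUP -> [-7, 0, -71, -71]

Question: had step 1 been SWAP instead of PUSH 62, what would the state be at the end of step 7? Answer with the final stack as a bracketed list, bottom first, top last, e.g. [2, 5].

(re-executing from step 1 with the substitution; state before step 1: [-7, -9])
1. SWAP -> [-9, -7]
2. SUB -> [-2]
3. PUSH 84 -> [-2, 84]
4. DUP -> [-2, 84, 84]
5. SUB -> [-2, 0]
6. SWAP -> [0, -2]
7. DUP -> [0, -2, -2]

[0, -2, -2]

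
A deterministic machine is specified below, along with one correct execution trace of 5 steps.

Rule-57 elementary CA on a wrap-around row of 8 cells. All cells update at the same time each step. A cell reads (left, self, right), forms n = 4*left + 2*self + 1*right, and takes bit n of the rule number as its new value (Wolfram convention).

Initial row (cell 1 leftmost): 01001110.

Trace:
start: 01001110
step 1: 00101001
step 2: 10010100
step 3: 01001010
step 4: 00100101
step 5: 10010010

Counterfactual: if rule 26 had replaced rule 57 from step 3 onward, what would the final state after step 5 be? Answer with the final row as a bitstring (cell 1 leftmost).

(re-executing steps 3..5 under rule 26; state before step 3: 10010100)
step 3: 01100011
step 4: 01010110
step 5: 10000101

10000101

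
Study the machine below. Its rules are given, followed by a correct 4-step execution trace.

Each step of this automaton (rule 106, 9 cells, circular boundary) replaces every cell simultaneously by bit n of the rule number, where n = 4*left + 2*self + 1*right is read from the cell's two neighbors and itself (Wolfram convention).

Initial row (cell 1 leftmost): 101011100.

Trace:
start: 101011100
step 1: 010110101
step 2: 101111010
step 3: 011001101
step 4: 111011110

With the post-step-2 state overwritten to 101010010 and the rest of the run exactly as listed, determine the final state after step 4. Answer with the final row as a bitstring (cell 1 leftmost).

101001010

state after step 2 := 101010010
step 3: 010100101
step 4: 101001010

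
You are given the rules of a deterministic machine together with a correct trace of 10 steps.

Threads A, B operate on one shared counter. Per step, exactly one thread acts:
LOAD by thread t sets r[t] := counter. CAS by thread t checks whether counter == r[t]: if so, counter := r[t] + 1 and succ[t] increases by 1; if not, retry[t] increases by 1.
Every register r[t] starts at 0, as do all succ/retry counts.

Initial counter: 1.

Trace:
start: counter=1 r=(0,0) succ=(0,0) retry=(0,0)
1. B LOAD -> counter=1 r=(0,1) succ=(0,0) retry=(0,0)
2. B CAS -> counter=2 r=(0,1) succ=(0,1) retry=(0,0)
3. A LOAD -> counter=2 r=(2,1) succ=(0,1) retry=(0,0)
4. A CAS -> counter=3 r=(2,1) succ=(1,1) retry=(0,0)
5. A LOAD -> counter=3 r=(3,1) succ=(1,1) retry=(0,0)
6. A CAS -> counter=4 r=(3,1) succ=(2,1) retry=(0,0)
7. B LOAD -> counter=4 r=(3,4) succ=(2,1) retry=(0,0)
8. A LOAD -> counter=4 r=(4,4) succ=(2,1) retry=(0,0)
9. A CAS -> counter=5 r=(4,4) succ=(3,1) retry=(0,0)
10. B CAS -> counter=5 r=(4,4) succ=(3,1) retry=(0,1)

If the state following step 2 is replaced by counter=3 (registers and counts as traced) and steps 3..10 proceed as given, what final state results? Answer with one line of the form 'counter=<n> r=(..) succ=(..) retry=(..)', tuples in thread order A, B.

counter=6 r=(5,5) succ=(3,1) retry=(0,1)

state after step 2 := counter=3 r=(0,1) succ=(0,1) retry=(0,0)
3. A LOAD -> counter=3 r=(3,1) succ=(0,1) retry=(0,0)
4. A CAS -> counter=4 r=(3,1) succ=(1,1) retry=(0,0)
5. A LOAD -> counter=4 r=(4,1) succ=(1,1) retry=(0,0)
6. A CAS -> counter=5 r=(4,1) succ=(2,1) retry=(0,0)
7. B LOAD -> counter=5 r=(4,5) succ=(2,1) retry=(0,0)
8. A LOAD -> counter=5 r=(5,5) succ=(2,1) retry=(0,0)
9. A CAS -> counter=6 r=(5,5) succ=(3,1) retry=(0,0)
10. B CAS -> counter=6 r=(5,5) succ=(3,1) retry=(0,1)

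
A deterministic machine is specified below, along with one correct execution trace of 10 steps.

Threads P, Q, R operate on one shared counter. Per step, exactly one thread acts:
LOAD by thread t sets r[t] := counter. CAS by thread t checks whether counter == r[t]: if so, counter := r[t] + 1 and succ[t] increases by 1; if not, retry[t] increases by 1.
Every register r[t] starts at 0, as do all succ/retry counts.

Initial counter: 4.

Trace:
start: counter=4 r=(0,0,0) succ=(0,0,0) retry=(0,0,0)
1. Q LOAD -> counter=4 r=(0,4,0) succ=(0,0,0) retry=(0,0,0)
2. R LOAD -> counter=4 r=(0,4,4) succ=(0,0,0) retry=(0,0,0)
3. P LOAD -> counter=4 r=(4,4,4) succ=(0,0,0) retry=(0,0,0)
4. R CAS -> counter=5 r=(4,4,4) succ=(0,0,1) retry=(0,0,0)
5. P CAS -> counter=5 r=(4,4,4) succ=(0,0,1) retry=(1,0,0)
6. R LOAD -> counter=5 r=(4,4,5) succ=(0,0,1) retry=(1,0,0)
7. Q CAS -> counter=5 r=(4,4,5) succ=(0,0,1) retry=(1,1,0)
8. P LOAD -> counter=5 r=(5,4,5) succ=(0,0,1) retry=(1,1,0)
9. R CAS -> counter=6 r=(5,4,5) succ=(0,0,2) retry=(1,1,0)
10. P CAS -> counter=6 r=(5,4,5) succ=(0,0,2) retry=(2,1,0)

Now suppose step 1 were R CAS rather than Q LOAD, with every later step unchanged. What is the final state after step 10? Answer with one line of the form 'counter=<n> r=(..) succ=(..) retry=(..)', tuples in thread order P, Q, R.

counter=6 r=(5,0,5) succ=(0,0,2) retry=(2,1,1)

(re-executing from step 1 with the substitution; state before step 1: counter=4 r=(0,0,0) succ=(0,0,0) retry=(0,0,0))
1. R CAS -> counter=4 r=(0,0,0) succ=(0,0,0) retry=(0,0,1)
2. R LOAD -> counter=4 r=(0,0,4) succ=(0,0,0) retry=(0,0,1)
3. P LOAD -> counter=4 r=(4,0,4) succ=(0,0,0) retry=(0,0,1)
4. R CAS -> counter=5 r=(4,0,4) succ=(0,0,1) retry=(0,0,1)
5. P CAS -> counter=5 r=(4,0,4) succ=(0,0,1) retry=(1,0,1)
6. R LOAD -> counter=5 r=(4,0,5) succ=(0,0,1) retry=(1,0,1)
7. Q CAS -> counter=5 r=(4,0,5) succ=(0,0,1) retry=(1,1,1)
8. P LOAD -> counter=5 r=(5,0,5) succ=(0,0,1) retry=(1,1,1)
9. R CAS -> counter=6 r=(5,0,5) succ=(0,0,2) retry=(1,1,1)
10. P CAS -> counter=6 r=(5,0,5) succ=(0,0,2) retry=(2,1,1)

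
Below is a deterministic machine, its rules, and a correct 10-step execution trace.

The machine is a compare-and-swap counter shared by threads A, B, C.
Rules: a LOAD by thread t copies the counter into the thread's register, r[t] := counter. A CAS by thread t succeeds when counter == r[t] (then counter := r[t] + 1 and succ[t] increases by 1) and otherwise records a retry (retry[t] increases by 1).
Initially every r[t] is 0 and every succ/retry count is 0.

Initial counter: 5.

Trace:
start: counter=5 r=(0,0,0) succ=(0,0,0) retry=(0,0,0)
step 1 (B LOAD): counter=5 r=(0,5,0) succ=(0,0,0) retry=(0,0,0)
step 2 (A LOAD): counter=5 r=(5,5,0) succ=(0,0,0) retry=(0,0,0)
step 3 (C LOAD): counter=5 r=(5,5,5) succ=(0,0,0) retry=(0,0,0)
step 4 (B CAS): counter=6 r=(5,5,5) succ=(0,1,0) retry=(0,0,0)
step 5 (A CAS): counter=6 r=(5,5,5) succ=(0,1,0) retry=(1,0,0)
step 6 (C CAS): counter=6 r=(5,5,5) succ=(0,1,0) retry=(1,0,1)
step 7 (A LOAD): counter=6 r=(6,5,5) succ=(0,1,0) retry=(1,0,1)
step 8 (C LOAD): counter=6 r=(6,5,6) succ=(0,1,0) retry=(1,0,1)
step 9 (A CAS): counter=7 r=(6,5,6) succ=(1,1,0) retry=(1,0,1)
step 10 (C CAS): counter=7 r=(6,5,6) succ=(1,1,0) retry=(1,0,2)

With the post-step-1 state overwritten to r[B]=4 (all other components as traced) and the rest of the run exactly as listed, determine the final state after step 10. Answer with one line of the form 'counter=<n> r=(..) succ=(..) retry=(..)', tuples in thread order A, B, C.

counter=7 r=(6,4,6) succ=(2,0,0) retry=(0,1,2)

state after step 1 := counter=5 r=(0,4,0) succ=(0,0,0) retry=(0,0,0)
step 2 (A LOAD): counter=5 r=(5,4,0) succ=(0,0,0) retry=(0,0,0)
step 3 (C LOAD): counter=5 r=(5,4,5) succ=(0,0,0) retry=(0,0,0)
step 4 (B CAS): counter=5 r=(5,4,5) succ=(0,0,0) retry=(0,1,0)
step 5 (A CAS): counter=6 r=(5,4,5) succ=(1,0,0) retry=(0,1,0)
step 6 (C CAS): counter=6 r=(5,4,5) succ=(1,0,0) retry=(0,1,1)
step 7 (A LOAD): counter=6 r=(6,4,5) succ=(1,0,0) retry=(0,1,1)
step 8 (C LOAD): counter=6 r=(6,4,6) succ=(1,0,0) retry=(0,1,1)
step 9 (A CAS): counter=7 r=(6,4,6) succ=(2,0,0) retry=(0,1,1)
step 10 (C CAS): counter=7 r=(6,4,6) succ=(2,0,0) retry=(0,1,2)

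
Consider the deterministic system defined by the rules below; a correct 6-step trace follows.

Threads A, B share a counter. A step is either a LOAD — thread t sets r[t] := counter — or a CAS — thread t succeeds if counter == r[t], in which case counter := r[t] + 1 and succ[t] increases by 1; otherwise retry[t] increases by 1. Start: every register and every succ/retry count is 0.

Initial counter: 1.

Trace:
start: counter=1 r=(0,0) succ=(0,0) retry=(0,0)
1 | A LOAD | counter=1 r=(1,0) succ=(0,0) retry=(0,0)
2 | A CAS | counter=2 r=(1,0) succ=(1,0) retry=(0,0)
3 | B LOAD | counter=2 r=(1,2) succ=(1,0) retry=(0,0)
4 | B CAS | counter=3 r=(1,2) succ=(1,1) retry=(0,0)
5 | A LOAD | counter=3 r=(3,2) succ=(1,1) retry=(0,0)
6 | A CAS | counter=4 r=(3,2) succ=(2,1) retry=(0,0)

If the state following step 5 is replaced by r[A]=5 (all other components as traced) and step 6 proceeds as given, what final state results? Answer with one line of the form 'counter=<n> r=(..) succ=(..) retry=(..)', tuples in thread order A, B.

state after step 5 := counter=3 r=(5,2) succ=(1,1) retry=(0,0)
6 | A CAS | counter=3 r=(5,2) succ=(1,1) retry=(1,0)

counter=3 r=(5,2) succ=(1,1) retry=(1,0)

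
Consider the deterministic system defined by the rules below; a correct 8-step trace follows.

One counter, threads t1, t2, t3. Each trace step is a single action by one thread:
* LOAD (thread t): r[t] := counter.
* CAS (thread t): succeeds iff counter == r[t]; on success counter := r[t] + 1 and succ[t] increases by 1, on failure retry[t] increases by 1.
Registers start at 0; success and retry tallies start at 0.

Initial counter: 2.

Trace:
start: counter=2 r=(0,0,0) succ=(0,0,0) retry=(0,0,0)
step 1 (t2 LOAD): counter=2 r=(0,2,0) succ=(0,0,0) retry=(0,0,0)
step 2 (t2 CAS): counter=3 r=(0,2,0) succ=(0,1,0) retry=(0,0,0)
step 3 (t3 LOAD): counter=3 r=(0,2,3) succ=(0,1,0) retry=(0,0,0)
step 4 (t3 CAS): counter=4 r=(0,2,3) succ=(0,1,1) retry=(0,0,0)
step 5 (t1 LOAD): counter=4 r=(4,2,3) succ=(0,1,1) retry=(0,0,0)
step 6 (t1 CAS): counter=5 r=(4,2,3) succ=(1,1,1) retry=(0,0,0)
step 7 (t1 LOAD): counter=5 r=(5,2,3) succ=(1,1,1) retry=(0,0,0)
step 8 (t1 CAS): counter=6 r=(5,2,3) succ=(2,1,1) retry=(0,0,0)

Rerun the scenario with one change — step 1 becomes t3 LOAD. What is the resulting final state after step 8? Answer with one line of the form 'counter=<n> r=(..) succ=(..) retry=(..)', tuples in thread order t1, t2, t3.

counter=5 r=(4,0,2) succ=(2,0,1) retry=(0,1,0)

(re-executing from step 1 with the substitution; state before step 1: counter=2 r=(0,0,0) succ=(0,0,0) retry=(0,0,0))
step 1 (t3 LOAD): counter=2 r=(0,0,2) succ=(0,0,0) retry=(0,0,0)
step 2 (t2 CAS): counter=2 r=(0,0,2) succ=(0,0,0) retry=(0,1,0)
step 3 (t3 LOAD): counter=2 r=(0,0,2) succ=(0,0,0) retry=(0,1,0)
step 4 (t3 CAS): counter=3 r=(0,0,2) succ=(0,0,1) retry=(0,1,0)
step 5 (t1 LOAD): counter=3 r=(3,0,2) succ=(0,0,1) retry=(0,1,0)
step 6 (t1 CAS): counter=4 r=(3,0,2) succ=(1,0,1) retry=(0,1,0)
step 7 (t1 LOAD): counter=4 r=(4,0,2) succ=(1,0,1) retry=(0,1,0)
step 8 (t1 CAS): counter=5 r=(4,0,2) succ=(2,0,1) retry=(0,1,0)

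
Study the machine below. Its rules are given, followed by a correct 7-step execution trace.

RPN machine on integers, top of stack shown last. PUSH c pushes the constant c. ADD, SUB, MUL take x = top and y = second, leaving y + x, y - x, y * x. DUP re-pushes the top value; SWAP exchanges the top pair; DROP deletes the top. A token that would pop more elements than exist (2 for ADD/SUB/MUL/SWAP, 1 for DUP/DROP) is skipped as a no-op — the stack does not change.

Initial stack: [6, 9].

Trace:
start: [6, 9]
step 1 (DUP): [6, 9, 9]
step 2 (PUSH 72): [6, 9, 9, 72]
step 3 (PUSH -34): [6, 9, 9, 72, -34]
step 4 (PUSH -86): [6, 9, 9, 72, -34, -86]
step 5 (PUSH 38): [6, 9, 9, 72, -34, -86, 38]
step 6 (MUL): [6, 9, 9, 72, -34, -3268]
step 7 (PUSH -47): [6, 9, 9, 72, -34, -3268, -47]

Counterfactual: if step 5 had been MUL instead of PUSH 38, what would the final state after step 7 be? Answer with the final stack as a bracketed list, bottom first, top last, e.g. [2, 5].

[6, 9, 9, 210528, -47]

(re-executing from step 5 with the substitution; state before step 5: [6, 9, 9, 72, -34, -86])
step 5 (MUL): [6, 9, 9, 72, 2924]
step 6 (MUL): [6, 9, 9, 210528]
step 7 (PUSH -47): [6, 9, 9, 210528, -47]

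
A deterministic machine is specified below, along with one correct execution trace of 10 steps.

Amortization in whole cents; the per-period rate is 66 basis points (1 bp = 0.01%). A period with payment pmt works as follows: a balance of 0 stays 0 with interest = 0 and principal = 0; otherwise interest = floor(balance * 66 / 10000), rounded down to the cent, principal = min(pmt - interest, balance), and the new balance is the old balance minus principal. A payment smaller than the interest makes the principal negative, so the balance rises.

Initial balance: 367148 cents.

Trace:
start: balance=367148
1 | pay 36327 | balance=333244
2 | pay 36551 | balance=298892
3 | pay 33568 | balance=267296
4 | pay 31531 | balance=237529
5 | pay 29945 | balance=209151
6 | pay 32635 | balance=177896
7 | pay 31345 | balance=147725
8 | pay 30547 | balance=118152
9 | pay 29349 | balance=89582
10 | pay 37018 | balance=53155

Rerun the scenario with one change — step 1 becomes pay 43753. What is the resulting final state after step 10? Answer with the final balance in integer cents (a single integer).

45277

(re-executing from step 1 with the substitution; state before step 1: balance=367148)
1 | pay 43753 | balance=325818
2 | pay 36551 | balance=291417
3 | pay 33568 | balance=259772
4 | pay 31531 | balance=229955
5 | pay 29945 | balance=201527
6 | pay 32635 | balance=170222
7 | pay 31345 | balance=140000
8 | pay 30547 | balance=110377
9 | pay 29349 | balance=81756
10 | pay 37018 | balance=45277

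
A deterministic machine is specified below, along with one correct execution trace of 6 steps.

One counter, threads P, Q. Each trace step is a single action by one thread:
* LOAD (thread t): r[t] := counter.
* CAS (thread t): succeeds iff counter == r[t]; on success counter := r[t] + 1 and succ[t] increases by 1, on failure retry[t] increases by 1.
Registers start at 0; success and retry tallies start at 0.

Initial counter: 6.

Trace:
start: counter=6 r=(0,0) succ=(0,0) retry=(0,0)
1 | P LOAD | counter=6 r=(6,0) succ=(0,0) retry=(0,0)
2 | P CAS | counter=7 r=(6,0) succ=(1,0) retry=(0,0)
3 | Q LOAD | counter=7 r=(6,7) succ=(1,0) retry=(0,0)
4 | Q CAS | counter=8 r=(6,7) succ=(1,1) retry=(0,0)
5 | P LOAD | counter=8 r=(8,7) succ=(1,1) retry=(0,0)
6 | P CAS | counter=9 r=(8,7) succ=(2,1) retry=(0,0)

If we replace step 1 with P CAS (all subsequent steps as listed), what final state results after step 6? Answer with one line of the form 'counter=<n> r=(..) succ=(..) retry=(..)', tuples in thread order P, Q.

counter=8 r=(7,6) succ=(1,1) retry=(2,0)

(re-executing from step 1 with the substitution; state before step 1: counter=6 r=(0,0) succ=(0,0) retry=(0,0))
1 | P CAS | counter=6 r=(0,0) succ=(0,0) retry=(1,0)
2 | P CAS | counter=6 r=(0,0) succ=(0,0) retry=(2,0)
3 | Q LOAD | counter=6 r=(0,6) succ=(0,0) retry=(2,0)
4 | Q CAS | counter=7 r=(0,6) succ=(0,1) retry=(2,0)
5 | P LOAD | counter=7 r=(7,6) succ=(0,1) retry=(2,0)
6 | P CAS | counter=8 r=(7,6) succ=(1,1) retry=(2,0)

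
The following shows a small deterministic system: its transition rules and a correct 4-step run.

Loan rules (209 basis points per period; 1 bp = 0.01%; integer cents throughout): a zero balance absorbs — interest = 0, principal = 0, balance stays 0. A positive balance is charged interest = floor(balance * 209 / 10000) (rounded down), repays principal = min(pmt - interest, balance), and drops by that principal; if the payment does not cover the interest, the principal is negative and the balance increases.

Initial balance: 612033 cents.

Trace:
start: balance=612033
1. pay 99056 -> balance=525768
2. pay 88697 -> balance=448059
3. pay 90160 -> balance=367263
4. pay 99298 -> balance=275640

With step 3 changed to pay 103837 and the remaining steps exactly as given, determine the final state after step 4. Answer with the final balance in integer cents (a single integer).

(re-executing from step 3 with the substitution; state before step 3: balance=448059)
3. pay 103837 -> balance=353586
4. pay 99298 -> balance=261677

261677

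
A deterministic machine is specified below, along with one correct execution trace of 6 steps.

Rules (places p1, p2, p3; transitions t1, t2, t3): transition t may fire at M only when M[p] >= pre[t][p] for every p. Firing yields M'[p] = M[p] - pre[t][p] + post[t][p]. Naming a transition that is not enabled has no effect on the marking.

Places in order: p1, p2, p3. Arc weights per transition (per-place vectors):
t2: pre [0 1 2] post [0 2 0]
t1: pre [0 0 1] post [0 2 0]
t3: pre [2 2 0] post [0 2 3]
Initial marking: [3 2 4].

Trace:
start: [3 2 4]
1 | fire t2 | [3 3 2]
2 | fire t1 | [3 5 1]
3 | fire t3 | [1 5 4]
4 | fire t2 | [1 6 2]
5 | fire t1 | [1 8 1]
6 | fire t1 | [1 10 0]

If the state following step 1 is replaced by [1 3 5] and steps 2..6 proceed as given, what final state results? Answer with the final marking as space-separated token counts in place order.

state after step 1 := [1 3 5]
2 | fire t1 | [1 5 4]
3 | fire t3 | [1 5 4]
4 | fire t2 | [1 6 2]
5 | fire t1 | [1 8 1]
6 | fire t1 | [1 10 0]

1 10 0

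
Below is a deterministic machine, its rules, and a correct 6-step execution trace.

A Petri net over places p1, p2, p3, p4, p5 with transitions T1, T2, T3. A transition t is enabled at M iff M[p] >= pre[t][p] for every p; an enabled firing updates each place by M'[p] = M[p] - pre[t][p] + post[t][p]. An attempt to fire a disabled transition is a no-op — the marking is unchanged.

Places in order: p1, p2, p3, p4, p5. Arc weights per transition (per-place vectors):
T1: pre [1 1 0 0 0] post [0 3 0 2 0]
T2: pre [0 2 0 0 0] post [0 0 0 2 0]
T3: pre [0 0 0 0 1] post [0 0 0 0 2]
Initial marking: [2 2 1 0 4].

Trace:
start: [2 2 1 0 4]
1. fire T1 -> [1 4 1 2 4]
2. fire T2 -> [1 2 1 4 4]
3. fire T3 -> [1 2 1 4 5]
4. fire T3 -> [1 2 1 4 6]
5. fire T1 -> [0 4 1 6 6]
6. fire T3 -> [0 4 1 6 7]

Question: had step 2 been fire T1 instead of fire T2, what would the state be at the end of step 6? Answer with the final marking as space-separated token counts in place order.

0 6 1 4 7

(re-executing from step 2 with the substitution; state before step 2: [1 4 1 2 4])
2. fire T1 -> [0 6 1 4 4]
3. fire T3 -> [0 6 1 4 5]
4. fire T3 -> [0 6 1 4 6]
5. fire T1 -> [0 6 1 4 6]
6. fire T3 -> [0 6 1 4 7]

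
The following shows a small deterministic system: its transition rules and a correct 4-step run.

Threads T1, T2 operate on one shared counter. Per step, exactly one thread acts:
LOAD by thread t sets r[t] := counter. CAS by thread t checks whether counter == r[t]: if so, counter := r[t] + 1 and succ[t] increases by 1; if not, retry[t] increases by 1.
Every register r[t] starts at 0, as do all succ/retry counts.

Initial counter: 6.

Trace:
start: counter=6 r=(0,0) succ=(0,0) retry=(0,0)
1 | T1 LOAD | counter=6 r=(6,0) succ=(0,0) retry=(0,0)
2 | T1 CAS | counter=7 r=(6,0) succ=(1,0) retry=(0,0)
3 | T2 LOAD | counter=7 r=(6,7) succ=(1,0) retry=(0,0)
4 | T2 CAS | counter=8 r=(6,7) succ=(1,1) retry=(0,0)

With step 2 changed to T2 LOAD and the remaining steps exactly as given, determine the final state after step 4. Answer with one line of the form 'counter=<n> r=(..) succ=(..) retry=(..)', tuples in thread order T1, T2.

counter=7 r=(6,6) succ=(0,1) retry=(0,0)

(re-executing from step 2 with the substitution; state before step 2: counter=6 r=(6,0) succ=(0,0) retry=(0,0))
2 | T2 LOAD | counter=6 r=(6,6) succ=(0,0) retry=(0,0)
3 | T2 LOAD | counter=6 r=(6,6) succ=(0,0) retry=(0,0)
4 | T2 CAS | counter=7 r=(6,6) succ=(0,1) retry=(0,0)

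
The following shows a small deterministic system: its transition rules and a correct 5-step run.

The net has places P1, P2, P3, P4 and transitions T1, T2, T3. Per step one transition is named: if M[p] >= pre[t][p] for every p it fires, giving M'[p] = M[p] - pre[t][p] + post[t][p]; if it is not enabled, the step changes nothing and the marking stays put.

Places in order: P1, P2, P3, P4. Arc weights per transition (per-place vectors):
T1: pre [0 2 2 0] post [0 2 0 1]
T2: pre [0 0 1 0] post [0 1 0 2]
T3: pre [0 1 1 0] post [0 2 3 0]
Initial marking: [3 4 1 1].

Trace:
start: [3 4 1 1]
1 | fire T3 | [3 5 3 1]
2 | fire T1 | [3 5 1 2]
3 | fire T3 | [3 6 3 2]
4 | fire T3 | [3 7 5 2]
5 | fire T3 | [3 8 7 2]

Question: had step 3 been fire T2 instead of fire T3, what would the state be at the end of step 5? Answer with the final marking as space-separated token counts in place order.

3 6 0 4

(re-executing from step 3 with the substitution; state before step 3: [3 5 1 2])
3 | fire T2 | [3 6 0 4]
4 | fire T3 | [3 6 0 4]
5 | fire T3 | [3 6 0 4]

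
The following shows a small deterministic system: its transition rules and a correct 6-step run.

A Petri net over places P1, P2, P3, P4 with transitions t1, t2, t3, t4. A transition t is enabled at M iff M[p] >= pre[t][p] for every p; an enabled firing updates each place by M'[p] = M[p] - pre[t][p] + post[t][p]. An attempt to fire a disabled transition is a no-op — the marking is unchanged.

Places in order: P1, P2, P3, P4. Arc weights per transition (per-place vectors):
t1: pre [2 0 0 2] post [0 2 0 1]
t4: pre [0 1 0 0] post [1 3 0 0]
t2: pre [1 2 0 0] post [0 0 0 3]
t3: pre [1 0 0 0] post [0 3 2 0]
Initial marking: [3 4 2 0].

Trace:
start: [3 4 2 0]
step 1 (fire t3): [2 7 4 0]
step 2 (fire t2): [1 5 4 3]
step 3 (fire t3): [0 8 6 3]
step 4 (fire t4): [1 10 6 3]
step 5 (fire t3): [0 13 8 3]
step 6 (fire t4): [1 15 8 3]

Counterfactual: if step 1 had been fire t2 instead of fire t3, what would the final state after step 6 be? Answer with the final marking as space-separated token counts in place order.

(re-executing from step 1 with the substitution; state before step 1: [3 4 2 0])
step 1 (fire t2): [2 2 2 3]
step 2 (fire t2): [1 0 2 6]
step 3 (fire t3): [0 3 4 6]
step 4 (fire t4): [1 5 4 6]
step 5 (fire t3): [0 8 6 6]
step 6 (fire t4): [1 10 6 6]

1 10 6 6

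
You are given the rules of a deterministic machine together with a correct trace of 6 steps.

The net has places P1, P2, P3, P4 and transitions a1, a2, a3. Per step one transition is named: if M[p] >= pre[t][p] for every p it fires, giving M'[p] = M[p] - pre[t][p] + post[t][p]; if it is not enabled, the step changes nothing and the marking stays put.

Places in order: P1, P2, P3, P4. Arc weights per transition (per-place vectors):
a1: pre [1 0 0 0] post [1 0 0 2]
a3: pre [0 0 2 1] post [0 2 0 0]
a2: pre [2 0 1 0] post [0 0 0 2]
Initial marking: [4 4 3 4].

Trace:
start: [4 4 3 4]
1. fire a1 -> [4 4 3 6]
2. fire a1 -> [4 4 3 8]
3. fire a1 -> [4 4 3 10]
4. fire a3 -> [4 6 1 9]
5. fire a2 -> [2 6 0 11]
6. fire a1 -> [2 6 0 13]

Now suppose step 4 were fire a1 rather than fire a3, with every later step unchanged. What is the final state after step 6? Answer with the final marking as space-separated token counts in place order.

(re-executing from step 4 with the substitution; state before step 4: [4 4 3 10])
4. fire a1 -> [4 4 3 12]
5. fire a2 -> [2 4 2 14]
6. fire a1 -> [2 4 2 16]

2 4 2 16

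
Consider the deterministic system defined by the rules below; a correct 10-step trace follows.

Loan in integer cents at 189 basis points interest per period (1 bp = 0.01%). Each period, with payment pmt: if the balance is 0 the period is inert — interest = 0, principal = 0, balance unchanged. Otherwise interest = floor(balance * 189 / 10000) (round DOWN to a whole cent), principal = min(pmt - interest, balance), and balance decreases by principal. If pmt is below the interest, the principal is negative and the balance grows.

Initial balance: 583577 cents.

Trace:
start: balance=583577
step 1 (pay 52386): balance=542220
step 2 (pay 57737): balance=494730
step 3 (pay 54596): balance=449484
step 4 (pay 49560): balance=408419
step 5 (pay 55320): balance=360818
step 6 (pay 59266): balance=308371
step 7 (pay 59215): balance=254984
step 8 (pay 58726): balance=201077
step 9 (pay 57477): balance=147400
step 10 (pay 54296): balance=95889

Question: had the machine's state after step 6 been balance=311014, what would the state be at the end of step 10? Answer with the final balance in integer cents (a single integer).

state after step 6 := balance=311014
step 7 (pay 59215): balance=257677
step 8 (pay 58726): balance=203821
step 9 (pay 57477): balance=150196
step 10 (pay 54296): balance=98738

98738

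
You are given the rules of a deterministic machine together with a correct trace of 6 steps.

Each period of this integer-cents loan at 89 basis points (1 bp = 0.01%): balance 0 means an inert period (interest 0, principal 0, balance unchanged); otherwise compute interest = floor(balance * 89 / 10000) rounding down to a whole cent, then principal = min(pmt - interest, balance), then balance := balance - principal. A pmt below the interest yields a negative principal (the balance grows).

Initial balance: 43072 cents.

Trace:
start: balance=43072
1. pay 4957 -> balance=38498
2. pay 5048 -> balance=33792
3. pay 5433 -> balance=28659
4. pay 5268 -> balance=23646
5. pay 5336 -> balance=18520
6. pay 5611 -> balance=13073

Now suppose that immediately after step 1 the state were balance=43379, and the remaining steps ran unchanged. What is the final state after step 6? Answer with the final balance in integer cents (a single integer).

18176

state after step 1 := balance=43379
2. pay 5048 -> balance=38717
3. pay 5433 -> balance=33628
4. pay 5268 -> balance=28659
5. pay 5336 -> balance=23578
6. pay 5611 -> balance=18176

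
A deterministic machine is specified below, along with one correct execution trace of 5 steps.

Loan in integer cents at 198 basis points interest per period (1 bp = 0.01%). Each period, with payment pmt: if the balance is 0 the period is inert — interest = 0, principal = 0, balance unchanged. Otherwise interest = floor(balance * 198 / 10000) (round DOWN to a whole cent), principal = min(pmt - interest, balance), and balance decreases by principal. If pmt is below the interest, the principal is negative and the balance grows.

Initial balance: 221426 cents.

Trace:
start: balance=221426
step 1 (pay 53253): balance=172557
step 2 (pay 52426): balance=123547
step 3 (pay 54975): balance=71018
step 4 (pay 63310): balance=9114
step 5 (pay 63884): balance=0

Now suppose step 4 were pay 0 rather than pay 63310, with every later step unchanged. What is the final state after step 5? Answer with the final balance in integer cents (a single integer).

9973

(re-executing from step 4 with the substitution; state before step 4: balance=71018)
step 4 (pay 0): balance=72424
step 5 (pay 63884): balance=9973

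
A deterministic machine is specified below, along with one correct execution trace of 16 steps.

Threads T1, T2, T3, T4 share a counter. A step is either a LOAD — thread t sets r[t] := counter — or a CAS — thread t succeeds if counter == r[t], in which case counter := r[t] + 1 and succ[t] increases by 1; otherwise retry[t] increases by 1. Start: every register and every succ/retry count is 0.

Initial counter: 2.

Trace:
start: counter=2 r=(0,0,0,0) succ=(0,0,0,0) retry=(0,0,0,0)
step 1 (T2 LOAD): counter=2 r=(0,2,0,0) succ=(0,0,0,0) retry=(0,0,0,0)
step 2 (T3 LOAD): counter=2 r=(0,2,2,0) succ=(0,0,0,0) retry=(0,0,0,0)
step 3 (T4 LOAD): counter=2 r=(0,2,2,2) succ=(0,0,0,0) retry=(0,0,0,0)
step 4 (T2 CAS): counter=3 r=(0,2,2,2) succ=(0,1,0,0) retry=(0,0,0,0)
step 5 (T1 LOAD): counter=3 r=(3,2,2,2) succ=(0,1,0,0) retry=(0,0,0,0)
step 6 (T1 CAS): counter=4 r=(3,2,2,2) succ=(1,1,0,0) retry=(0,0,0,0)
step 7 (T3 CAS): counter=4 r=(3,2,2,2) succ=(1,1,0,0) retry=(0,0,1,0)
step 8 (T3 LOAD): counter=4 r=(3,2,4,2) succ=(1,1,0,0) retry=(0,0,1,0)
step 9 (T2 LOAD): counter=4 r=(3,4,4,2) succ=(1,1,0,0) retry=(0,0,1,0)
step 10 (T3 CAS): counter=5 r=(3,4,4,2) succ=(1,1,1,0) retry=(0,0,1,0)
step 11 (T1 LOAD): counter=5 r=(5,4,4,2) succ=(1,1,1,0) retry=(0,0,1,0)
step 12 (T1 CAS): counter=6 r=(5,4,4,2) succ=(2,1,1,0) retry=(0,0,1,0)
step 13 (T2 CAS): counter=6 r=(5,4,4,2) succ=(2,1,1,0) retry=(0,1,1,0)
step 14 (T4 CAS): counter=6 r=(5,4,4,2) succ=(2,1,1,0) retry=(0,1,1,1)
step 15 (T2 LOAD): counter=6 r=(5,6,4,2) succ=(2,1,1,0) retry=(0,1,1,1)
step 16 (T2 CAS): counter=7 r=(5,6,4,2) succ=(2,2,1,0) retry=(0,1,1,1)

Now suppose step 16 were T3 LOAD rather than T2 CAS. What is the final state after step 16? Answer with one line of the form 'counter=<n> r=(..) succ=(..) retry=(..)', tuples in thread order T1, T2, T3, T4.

(re-executing from step 16 with the substitution; state before step 16: counter=6 r=(5,6,4,2) succ=(2,1,1,0) retry=(0,1,1,1))
step 16 (T3 LOAD): counter=6 r=(5,6,6,2) succ=(2,1,1,0) retry=(0,1,1,1)

counter=6 r=(5,6,6,2) succ=(2,1,1,0) retry=(0,1,1,1)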